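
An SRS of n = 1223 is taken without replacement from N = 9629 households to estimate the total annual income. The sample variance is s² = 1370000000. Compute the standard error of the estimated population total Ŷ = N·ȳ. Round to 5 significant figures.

9.5221 × 10^6

Var(Ŷ) = N²·Var(ȳ) = N²·(1 − n/N)·s²/n.
f = 1223/9629 = 0.12701215; Var(ȳ) = 0.87298785·1370000000/1223 = 977917.71.
Var(Ŷ) = 9629² · 977917.71 = 9.0670223 × 10^13.
SE(Ŷ) = √(9.0670223 × 10^13) = 9.5221 × 10^6.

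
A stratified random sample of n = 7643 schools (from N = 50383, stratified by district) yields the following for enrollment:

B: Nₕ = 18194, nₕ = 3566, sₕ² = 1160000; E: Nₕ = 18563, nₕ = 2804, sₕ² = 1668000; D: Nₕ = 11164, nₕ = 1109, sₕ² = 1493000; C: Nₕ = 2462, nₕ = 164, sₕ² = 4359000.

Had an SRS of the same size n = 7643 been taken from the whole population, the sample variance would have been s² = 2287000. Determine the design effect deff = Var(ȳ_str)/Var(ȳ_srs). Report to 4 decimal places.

0.8723

Var(ȳ_str) = Σ Wₕ²(1−fₕ)sₕ²/nₕ with Wₕ = Nₕ/50383:
  B: (18194/50383)²·(1−3566/18194)·1160000/3566 = 34.10529
  E: (18563/50383)²·(1−2804/18563)·1668000/2804 = 68.553054
  D: (11164/50383)²·(1−1109/11164)·1493000/1109 = 59.533596
  C: (2462/50383)²·(1−164/2462)·4359000/164 = 59.239727
  → Var(ȳ_str) = 221.43167.
Var(ȳ_srs) = (1 − 7643/50383)·2287000/7643 = 253.83576.
deff = 221.43167 / 253.83576 = 0.8723.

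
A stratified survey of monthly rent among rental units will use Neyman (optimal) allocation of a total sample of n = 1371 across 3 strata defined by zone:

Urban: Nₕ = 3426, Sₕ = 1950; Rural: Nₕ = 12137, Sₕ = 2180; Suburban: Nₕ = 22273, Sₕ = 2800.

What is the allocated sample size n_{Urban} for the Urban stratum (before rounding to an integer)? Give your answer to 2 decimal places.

Neyman allocation: nₕ = n·NₕSₕ / Σⱼ NⱼSⱼ.
Σ NⱼSⱼ = 3426·1950 + 12137·2180 + 22273·2800 = 9.550376 × 10^7.
n_{Urban} = 1371·3426·1950 / (9.550376 × 10^7) = 95.90.

95.90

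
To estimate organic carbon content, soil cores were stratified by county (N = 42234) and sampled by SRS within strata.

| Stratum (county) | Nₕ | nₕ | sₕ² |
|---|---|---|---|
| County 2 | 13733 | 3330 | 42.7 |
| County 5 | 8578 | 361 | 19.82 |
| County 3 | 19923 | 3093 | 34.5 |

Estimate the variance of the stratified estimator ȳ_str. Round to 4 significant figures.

Var(ȳ_str) = Σₕ Wₕ²(1 − fₕ)sₕ²/nₕ with Wₕ = Nₕ/N, N = 42234.
County 2: Wₕ = 0.32516456; term = 0.32516456²·(1 − 0.24248161)·42.7/3330 = 0.0010270302.
County 5: Wₕ = 0.20310650; term = 0.20310650²·(1 − 0.04208440)·19.82/361 = 0.0021695584.
County 3: Wₕ = 0.47172894; term = 0.47172894²·(1 − 0.15524770)·34.5/3093 = 0.0020967835.
Sum = 0.0052933721.

0.005293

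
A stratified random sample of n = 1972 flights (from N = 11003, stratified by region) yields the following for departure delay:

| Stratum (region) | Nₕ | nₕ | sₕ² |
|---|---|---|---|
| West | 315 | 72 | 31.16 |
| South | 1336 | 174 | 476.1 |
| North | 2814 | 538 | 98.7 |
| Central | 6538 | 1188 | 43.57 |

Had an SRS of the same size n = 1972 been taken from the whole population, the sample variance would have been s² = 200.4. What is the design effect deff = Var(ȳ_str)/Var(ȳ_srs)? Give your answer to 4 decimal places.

0.6673

Var(ȳ_str) = Σ Wₕ²(1−fₕ)sₕ²/nₕ with Wₕ = Nₕ/11003:
  West: (315/11003)²·(1−72/315)·31.16/72 = 2.7362738 × 10^-4
  South: (1336/11003)²·(1−174/1336)·476.1/174 = 0.035086439
  North: (2814/11003)²·(1−538/2814)·98.7/538 = 0.0097053008
  Central: (6538/11003)²·(1−1188/6538)·43.57/1188 = 0.010596138
  → Var(ȳ_str) = 0.055661505.
Var(ȳ_srs) = (1 − 1972/11003)·200.4/1972 = 0.083409503.
deff = 0.055661505 / 0.083409503 = 0.6673.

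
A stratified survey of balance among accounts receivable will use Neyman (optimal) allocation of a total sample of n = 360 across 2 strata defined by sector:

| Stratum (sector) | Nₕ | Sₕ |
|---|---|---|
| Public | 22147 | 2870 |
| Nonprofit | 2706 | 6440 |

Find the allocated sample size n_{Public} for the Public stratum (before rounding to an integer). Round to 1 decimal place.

282.5

Neyman allocation: nₕ = n·NₕSₕ / Σⱼ NⱼSⱼ.
Σ NⱼSⱼ = 22147·2870 + 2706·6440 = 8.098853 × 10^7.
n_{Public} = 360·22147·2870 / (8.098853 × 10^7) = 282.5.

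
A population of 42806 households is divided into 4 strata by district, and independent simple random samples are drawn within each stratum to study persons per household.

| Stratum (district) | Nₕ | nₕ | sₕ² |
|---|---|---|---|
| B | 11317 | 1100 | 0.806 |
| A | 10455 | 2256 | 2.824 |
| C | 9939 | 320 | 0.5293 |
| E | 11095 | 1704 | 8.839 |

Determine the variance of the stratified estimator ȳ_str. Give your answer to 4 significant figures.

Var(ȳ_str) = Σₕ Wₕ²(1 − fₕ)sₕ²/nₕ with Wₕ = Nₕ/N, N = 42806.
B: Wₕ = 0.26437883; term = 0.26437883²·(1 − 0.09719890)·0.806/1100 = 4.62368 × 10^-5.
A: Wₕ = 0.24424146; term = 0.24424146²·(1 − 0.21578192)·2.824/2256 = 5.8560021 × 10^-5.
C: Wₕ = 0.23218708; term = 0.23218708²·(1 − 0.03219640)·0.5293/320 = 8.6300882 × 10^-5.
E: Wₕ = 0.25919264; term = 0.25919264²·(1 − 0.15358269)·8.839/1704 = 2.9496018 × 10^-4.
Sum = 4.8605788 × 10^-4.

4.861 × 10^-4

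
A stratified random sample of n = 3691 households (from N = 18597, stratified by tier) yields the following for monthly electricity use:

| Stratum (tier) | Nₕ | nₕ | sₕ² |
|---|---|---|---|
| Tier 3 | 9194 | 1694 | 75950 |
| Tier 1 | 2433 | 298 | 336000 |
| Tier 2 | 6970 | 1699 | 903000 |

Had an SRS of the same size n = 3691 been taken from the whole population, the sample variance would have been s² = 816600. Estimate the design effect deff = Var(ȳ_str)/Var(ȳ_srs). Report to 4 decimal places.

Var(ȳ_str) = Σ Wₕ²(1−fₕ)sₕ²/nₕ with Wₕ = Nₕ/18597:
  Tier 3: (9194/18597)²·(1−1694/9194)·75950/1694 = 8.9391115
  Tier 1: (2433/18597)²·(1−298/2433)·336000/298 = 16.934689
  Tier 2: (6970/18597)²·(1−1699/6970)·903000/1699 = 56.459156
  → Var(ȳ_str) = 82.332957.
Var(ȳ_srs) = (1 − 3691/18597)·816600/3691 = 177.33055.
deff = 82.332957 / 177.33055 = 0.4643.

0.4643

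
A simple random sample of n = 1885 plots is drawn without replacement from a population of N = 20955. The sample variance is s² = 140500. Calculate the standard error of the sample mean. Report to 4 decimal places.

Under SRS without replacement, Var(ȳ) = (1 − f)·s²/n with f = n/N = 1885/20955 = 0.08995466.
Var(ȳ) = (1 − 0.08995466)·140500/1885 = 0.91004534·74.535809 = 67.830965.
SE(ȳ) = √(67.830965) = 8.2360.

8.2360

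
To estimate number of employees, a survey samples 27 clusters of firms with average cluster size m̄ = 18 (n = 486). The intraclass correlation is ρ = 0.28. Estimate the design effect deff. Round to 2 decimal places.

deff = 1 + (18 − 1)·0.28 = 1 + 4.76 = 5.76.

5.76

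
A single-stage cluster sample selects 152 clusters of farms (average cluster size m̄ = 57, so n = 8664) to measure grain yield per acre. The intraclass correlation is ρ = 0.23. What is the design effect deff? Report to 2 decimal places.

deff = 1 + (57 − 1)·0.23 = 1 + 12.88 = 13.88.

13.88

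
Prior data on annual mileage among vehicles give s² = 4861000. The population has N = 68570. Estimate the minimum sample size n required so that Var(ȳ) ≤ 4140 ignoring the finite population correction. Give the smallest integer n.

1175

Without fpc, n₀ = s²/D = 4861000/4140 = 1174.1546.
Rounding up, n = 1175.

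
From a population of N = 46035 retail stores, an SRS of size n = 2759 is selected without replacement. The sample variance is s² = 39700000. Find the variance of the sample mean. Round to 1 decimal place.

13526.9

Under SRS without replacement, Var(ȳ) = (1 − f)·s²/n with f = n/N = 2759/46035 = 0.05993266.
Var(ȳ) = (1 − 0.05993266)·39700000/2759 = 0.94006734·14389.271 = 13526.884.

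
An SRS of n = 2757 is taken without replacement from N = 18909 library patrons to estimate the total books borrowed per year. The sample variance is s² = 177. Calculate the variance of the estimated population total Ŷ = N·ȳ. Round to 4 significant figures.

1.961 × 10^7

Var(Ŷ) = N²·Var(ȳ) = N²·(1 − n/N)·s²/n.
f = 2757/18909 = 0.14580359; Var(ȳ) = 0.85419641·177/2757 = 0.054839596.
Var(Ŷ) = 18909² · 0.054839596 = 1.9607913 × 10^7.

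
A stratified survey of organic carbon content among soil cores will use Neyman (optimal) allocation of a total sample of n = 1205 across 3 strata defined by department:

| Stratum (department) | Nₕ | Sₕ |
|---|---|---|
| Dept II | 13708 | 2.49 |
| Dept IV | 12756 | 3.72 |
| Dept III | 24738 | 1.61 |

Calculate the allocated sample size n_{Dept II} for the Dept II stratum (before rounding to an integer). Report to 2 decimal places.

338.76

Neyman allocation: nₕ = n·NₕSₕ / Σⱼ NⱼSⱼ.
Σ NⱼSⱼ = 13708·2.49 + 12756·3.72 + 24738·1.61 = 121413.42.
n_{Dept II} = 1205·13708·2.49 / 121413.42 = 338.76.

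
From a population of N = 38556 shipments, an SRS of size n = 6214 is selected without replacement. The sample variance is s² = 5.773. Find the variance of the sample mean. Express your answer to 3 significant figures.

Under SRS without replacement, Var(ȳ) = (1 − f)·s²/n with f = n/N = 6214/38556 = 0.16116817.
Var(ȳ) = (1 − 0.16116817)·5.773/6214 = 0.83883183·9.2903122 × 10^-4 = 7.7930096 × 10^-4.

7.79 × 10^-4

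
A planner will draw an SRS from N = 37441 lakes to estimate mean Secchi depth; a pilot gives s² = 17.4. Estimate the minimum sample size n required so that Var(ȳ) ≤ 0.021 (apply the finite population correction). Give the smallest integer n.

Without fpc, n₀ = s²/D = 17.4/0.021 = 828.5714.
With fpc, (1 − n/N)·s²/n ≤ D requires n ≥ n₀/(1 + n₀/N) = 828.5714/(1 + 828.5714/37441) = 810.6321.
Rounding up, n = 811.

811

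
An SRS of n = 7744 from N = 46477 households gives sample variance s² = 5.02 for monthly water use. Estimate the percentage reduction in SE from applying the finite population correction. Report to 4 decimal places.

8.7104

f = n/N = 7744/46477 = 0.16662005.
SE_no-fpc = √(s²/n) = 0.025460632; SE_fpc = √((1−f)s²/n) = 0.023242921.
Ratio = √(1−f) = 0.91289646. Reduction = 100·(1 − 0.91289646) = 8.7104%.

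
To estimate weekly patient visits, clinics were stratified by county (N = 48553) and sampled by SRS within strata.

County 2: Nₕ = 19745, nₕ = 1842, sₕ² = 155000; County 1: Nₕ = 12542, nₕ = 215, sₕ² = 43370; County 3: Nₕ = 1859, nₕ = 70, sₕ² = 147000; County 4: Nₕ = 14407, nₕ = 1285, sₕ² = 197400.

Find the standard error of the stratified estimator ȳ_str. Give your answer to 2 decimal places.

6.41

Var(ȳ_str) = Σₕ Wₕ²(1 − fₕ)sₕ²/nₕ with Wₕ = Nₕ/N, N = 48553.
County 2: Wₕ = 0.40666900; term = 0.40666900²·(1 − 0.09328944)·155000/1842 = 12.618069.
County 1: Wₕ = 0.25831566; term = 0.25831566²·(1 − 0.01714240)·43370/215 = 13.229487.
County 3: Wₕ = 0.03828806; term = 0.03828806²·(1 − 0.03765465)·147000/70 = 2.9626264.
County 4: Wₕ = 0.29672729; term = 0.29672729²·(1 − 0.08919275)·197400/1285 = 12.319284.
Sum = 41.129466.
SE = √(41.129466) = 6.41.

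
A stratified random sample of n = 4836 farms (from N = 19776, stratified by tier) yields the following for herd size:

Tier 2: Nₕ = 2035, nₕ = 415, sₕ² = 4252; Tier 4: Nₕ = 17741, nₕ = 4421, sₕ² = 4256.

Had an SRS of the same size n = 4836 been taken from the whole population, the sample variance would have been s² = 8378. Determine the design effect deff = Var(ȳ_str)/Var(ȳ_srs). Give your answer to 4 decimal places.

Var(ȳ_str) = Σ Wₕ²(1−fₕ)sₕ²/nₕ with Wₕ = Nₕ/19776:
  Tier 2: (2035/19776)²·(1−415/2035)·4252/415 = 0.086366969
  Tier 4: (17741/19776)²·(1−4421/17741)·4256/4421 = 0.5816832
  → Var(ȳ_str) = 0.66805017.
Var(ȳ_srs) = (1 − 4836/19776)·8378/4836 = 1.3087787.
deff = 0.66805017 / 1.3087787 = 0.5104.

0.5104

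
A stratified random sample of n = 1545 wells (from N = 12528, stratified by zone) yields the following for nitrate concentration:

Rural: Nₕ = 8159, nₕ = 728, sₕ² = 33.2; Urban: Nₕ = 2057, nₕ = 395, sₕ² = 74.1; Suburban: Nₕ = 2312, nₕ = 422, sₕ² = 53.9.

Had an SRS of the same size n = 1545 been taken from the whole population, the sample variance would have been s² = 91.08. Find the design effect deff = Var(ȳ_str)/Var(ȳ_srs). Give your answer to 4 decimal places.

0.4887

Var(ȳ_str) = Σ Wₕ²(1−fₕ)sₕ²/nₕ with Wₕ = Nₕ/12528:
  Rural: (8159/12528)²·(1−728/8159)·33.2/728 = 0.017616816
  Urban: (2057/12528)²·(1−395/2057)·74.1/395 = 0.0040862312
  Suburban: (2312/12528)²·(1−422/2312)·53.9/422 = 0.0035560058
  → Var(ȳ_str) = 0.025259053.
Var(ȳ_srs) = (1 − 1545/12528)·91.08/1545 = 0.051681341.
deff = 0.025259053 / 0.051681341 = 0.4887.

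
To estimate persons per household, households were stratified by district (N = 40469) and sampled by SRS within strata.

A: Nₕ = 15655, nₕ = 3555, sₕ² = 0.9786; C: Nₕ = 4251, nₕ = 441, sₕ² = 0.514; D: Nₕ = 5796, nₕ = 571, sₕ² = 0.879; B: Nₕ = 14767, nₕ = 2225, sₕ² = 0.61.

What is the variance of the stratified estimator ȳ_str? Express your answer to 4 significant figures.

Var(ȳ_str) = Σₕ Wₕ²(1 − fₕ)sₕ²/nₕ with Wₕ = Nₕ/N, N = 40469.
A: Wₕ = 0.38683931; term = 0.38683931²·(1 − 0.22708400)·0.9786/3555 = 3.1838977 × 10^-5.
C: Wₕ = 0.10504337; term = 0.10504337²·(1 − 0.10374030)·0.514/441 = 1.1526452 × 10^-5.
D: Wₕ = 0.14322074; term = 0.14322074²·(1 − 0.09851622)·0.879/571 = 2.8465741 × 10^-5.
B: Wₕ = 0.36489659; term = 0.36489659²·(1 − 0.15067380)·0.61/2225 = 3.100373 × 10^-5.
Sum = 1.028349 × 10^-4.

1.028 × 10^-4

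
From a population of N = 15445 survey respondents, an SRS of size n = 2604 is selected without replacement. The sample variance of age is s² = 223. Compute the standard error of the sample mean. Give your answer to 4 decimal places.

Under SRS without replacement, Var(ȳ) = (1 − f)·s²/n with f = n/N = 2604/15445 = 0.16859825.
Var(ȳ) = (1 − 0.16859825)·223/2604 = 0.83140175·0.085637481 = 0.071199151.
SE(ȳ) = √(0.071199151) = 0.2668.

0.2668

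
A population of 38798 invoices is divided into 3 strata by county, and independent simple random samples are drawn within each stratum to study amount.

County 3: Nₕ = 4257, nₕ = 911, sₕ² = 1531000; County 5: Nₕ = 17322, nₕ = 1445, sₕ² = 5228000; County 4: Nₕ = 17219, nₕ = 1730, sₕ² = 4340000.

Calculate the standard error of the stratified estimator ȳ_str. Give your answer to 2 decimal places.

Var(ȳ_str) = Σₕ Wₕ²(1 − fₕ)sₕ²/nₕ with Wₕ = Nₕ/N, N = 38798.
County 3: Wₕ = 0.10972215; term = 0.10972215²·(1 − 0.21400047)·1531000/911 = 15.902585.
County 5: Wₕ = 0.44646631; term = 0.44646631²·(1 − 0.08341993)·5228000/1445 = 661.02142.
County 4: Wₕ = 0.44381154; term = 0.44381154²·(1 − 0.10047041)·4340000/1730 = 444.48413.
Sum = 1121.4081.
SE = √(1121.4081) = 33.49.

33.49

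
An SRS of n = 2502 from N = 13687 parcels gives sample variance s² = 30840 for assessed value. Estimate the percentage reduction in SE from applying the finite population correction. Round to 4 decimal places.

9.6010

f = n/N = 2502/13687 = 0.18280120.
SE_no-fpc = √(s²/n) = 3.5108602; SE_fpc = √((1−f)s²/n) = 3.1737842.
Ratio = √(1−f) = 0.90399049. Reduction = 100·(1 − 0.90399049) = 9.6010%.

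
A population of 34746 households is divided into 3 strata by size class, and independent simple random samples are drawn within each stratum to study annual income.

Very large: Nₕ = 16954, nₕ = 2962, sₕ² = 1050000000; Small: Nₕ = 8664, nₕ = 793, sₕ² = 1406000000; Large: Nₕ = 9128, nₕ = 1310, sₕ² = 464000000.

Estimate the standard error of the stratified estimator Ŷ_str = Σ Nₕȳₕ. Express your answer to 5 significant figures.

1.5175 × 10^7

Var(Ŷ_str) = Σₕ Nₕ²(1 − fₕ)sₕ²/nₕ.
Very large: 16954²·(1 − 2962/16954)·1050000000/2962 = 8.4092298 × 10^13.
Small: 8664²·(1 − 793/8664)·1406000000/793 = 1.2090952 × 10^14.
Large: 9128²·(1 − 1310/9128)·464000000/1310 = 2.5276561 × 10^13.
Sum = 2.3027838 × 10^14.
SE = √(2.3027838 × 10^14) = 1.5175 × 10^7.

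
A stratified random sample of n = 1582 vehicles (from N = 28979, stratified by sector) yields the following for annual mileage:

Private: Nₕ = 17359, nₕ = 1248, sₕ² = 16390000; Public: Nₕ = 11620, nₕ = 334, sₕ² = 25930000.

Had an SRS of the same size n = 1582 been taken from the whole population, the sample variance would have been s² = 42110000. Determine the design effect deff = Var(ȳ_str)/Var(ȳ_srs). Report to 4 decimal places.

0.6556

Var(ȳ_str) = Σ Wₕ²(1−fₕ)sₕ²/nₕ with Wₕ = Nₕ/28979:
  Private: (17359/28979)²·(1−1248/17359)·16390000/1248 = 4373.6576
  Public: (11620/28979)²·(1−334/11620)·25930000/334 = 12123.707
  → Var(ȳ_str) = 16497.365.
Var(ȳ_srs) = (1 − 1582/28979)·42110000/1582 = 25165.084.
deff = 16497.365 / 25165.084 = 0.6556.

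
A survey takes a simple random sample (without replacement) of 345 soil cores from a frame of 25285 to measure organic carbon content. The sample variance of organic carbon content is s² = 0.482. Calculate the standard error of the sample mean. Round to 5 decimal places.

0.03712

Under SRS without replacement, Var(ȳ) = (1 − f)·s²/n with f = n/N = 345/25285 = 0.01364445.
Var(ȳ) = (1 − 0.01364445)·0.482/345 = 0.98635555·0.0013971014 = 0.0013780388.
SE(ȳ) = √(0.0013780388) = 0.03712.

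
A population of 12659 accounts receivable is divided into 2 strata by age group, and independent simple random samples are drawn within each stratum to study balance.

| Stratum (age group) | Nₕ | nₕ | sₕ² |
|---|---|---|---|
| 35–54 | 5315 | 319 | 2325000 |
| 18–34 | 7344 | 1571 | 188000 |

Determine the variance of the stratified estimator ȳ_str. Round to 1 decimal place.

1239.4

Var(ȳ_str) = Σₕ Wₕ²(1 − fₕ)sₕ²/nₕ with Wₕ = Nₕ/N, N = 12659.
35–54: Wₕ = 0.41985939; term = 0.41985939²·(1 − 0.06001881)·2325000/319 = 1207.7003.
18–34: Wₕ = 0.58014061; term = 0.58014061²·(1 − 0.21391612)·188000/1571 = 31.66045.
Sum = 1239.3608.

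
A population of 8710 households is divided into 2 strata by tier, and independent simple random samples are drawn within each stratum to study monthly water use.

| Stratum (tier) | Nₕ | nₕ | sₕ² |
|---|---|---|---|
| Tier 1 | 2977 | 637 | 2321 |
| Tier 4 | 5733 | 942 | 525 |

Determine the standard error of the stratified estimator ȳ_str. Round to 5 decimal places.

Var(ȳ_str) = Σₕ Wₕ²(1 − fₕ)sₕ²/nₕ with Wₕ = Nₕ/N, N = 8710.
Tier 1: Wₕ = 0.34179104; term = 0.34179104²·(1 − 0.21397380)·2321/637 = 0.33457546.
Tier 4: Wₕ = 0.65820896; term = 0.65820896²·(1 − 0.16431188)·525/942 = 0.20178097.
Sum = 0.53635643.
SE = √(0.53635643) = 0.73236.

0.73236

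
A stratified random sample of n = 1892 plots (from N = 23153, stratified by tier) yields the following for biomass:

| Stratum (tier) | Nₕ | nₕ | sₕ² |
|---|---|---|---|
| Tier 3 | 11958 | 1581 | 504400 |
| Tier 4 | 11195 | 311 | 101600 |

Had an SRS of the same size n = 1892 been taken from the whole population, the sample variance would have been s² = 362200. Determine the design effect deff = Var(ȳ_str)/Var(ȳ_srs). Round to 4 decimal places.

Var(ȳ_str) = Σ Wₕ²(1−fₕ)sₕ²/nₕ with Wₕ = Nₕ/23153:
  Tier 3: (11958/23153)²·(1−1581/11958)·504400/1581 = 73.851451
  Tier 4: (11195/23153)²·(1−311/11195)·101600/311 = 74.255975
  → Var(ȳ_str) = 148.10743.
Var(ȳ_srs) = (1 − 1892/23153)·362200/1892 = 175.79387.
deff = 148.10743 / 175.79387 = 0.8425.

0.8425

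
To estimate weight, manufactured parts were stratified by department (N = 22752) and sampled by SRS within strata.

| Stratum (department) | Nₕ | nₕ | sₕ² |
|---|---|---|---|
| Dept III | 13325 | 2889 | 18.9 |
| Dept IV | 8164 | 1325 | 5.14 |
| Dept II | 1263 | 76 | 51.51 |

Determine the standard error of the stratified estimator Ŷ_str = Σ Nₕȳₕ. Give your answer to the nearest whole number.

1464

Var(Ŷ_str) = Σₕ Nₕ²(1 − fₕ)sₕ²/nₕ.
Dept III: 13325²·(1 − 2889/13325)·18.9/2889 = 909736.36.
Dept IV: 8164²·(1 − 1325/8164)·5.14/1325 = 216592.21.
Dept II: 1263²·(1 − 76/1263)·51.51/76 = 1.0160896 × 10^6.
Sum = 2.1424182 × 10^6.
SE = √(2.1424182 × 10^6) = 1464.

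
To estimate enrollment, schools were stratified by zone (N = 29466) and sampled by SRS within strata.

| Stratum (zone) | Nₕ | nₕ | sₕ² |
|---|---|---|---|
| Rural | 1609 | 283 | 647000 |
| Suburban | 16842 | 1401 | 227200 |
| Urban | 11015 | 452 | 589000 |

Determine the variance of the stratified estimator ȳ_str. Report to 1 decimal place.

228.8

Var(ȳ_str) = Σₕ Wₕ²(1 − fₕ)sₕ²/nₕ with Wₕ = Nₕ/N, N = 29466.
Rural: Wₕ = 0.05460531; term = 0.05460531²·(1 − 0.17588564)·647000/283 = 5.6179135.
Suburban: Wₕ = 0.57157402; term = 0.57157402²·(1 − 0.08318489)·227200/1401 = 48.573222.
Urban: Wₕ = 0.37382067; term = 0.37382067²·(1 − 0.04103495)·589000/452 = 174.62494.
Sum = 228.81608.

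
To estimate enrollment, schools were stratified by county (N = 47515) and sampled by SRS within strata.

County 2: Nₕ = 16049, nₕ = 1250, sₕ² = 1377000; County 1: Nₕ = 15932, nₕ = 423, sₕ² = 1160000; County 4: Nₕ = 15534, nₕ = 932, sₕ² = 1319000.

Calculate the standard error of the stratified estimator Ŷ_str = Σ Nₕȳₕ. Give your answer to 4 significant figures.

1.123 × 10^6

Var(Ŷ_str) = Σₕ Nₕ²(1 − fₕ)sₕ²/nₕ.
County 2: 16049²·(1 − 1250/16049)·1377000/1250 = 2.6164008 × 10^11.
County 1: 15932²·(1 − 423/15932)·1160000/423 = 6.7759738 × 10^11.
County 4: 15534²·(1 − 932/15534)·1319000/932 = 3.2101441 × 10^11.
Sum = 1.2602519 × 10^12.
SE = √(1.2602519 × 10^12) = 1.123 × 10^6.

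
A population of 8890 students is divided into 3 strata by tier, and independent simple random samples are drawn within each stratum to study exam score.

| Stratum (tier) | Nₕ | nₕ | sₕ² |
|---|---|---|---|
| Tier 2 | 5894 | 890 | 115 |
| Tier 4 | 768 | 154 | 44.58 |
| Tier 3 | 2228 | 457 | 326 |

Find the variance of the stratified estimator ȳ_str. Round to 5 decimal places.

0.08556

Var(ȳ_str) = Σₕ Wₕ²(1 − fₕ)sₕ²/nₕ with Wₕ = Nₕ/N, N = 8890.
Tier 2: Wₕ = 0.66299213; term = 0.66299213²·(1 − 0.15100102)·115/890 = 0.048220504.
Tier 4: Wₕ = 0.08638920; term = 0.08638920²·(1 − 0.20052083)·44.58/154 = 0.0017272111.
Tier 3: Wₕ = 0.25061867; term = 0.25061867²·(1 − 0.20511670)·326/457 = 0.035614892.
Sum = 0.085562607.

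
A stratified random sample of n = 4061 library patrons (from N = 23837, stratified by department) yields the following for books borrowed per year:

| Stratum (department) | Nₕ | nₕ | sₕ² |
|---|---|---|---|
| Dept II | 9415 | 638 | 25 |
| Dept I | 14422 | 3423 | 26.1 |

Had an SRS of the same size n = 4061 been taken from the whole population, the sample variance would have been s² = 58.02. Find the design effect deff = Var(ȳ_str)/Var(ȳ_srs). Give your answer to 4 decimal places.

0.6604

Var(ȳ_str) = Σ Wₕ²(1−fₕ)sₕ²/nₕ with Wₕ = Nₕ/23837:
  Dept II: (9415/23837)²·(1−638/9415)·25/638 = 0.0056987888
  Dept I: (14422/23837)²·(1−3423/14422)·26.1/3423 = 0.0021286738
  → Var(ȳ_str) = 0.0078274626.
Var(ȳ_srs) = (1 − 4061/23837)·58.02/4061 = 0.01185309.
deff = 0.0078274626 / 0.01185309 = 0.6604.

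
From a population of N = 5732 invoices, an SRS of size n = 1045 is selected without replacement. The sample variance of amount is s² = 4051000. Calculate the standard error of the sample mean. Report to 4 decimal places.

Under SRS without replacement, Var(ȳ) = (1 − f)·s²/n with f = n/N = 1045/5732 = 0.18230984.
Var(ȳ) = (1 − 0.18230984)·4051000/1045 = 0.81769016·3876.555 = 3169.8209.
SE(ȳ) = √(3169.8209) = 56.3012.

56.3012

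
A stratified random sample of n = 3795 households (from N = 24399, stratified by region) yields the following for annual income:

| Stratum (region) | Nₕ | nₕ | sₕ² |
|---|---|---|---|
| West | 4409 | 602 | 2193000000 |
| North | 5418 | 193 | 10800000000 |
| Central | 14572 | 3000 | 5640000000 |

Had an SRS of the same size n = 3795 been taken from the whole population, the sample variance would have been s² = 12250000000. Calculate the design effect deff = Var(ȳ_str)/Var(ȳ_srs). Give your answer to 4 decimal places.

Var(ȳ_str) = Σ Wₕ²(1−fₕ)sₕ²/nₕ with Wₕ = Nₕ/24399:
  West: (4409/24399)²·(1−602/4409)·2193000000/602 = 102711.97
  North: (5418/24399)²·(1−193/5418)·10800000000/193 = 2.6610172 × 10^6
  Central: (14572/24399)²·(1−3000/14572)·5640000000/3000 = 532526.69
  → Var(ȳ_str) = 3.2962559 × 10^6.
Var(ȳ_srs) = (1 − 3795/24399)·12250000000/3795 = 2.7258617 × 10^6.
deff = (3.2962559 × 10^6) / (2.7258617 × 10^6) = 1.2093.

1.2093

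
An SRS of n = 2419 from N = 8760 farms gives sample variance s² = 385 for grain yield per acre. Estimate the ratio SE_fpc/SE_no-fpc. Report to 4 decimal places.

0.8508

f = n/N = 2419/8760 = 0.27614155.
SE_no-fpc = √(s²/n) = 0.39894445; SE_fpc = √((1−f)s²/n) = 0.33942143.
Ratio = √(1−f) = 0.85079871.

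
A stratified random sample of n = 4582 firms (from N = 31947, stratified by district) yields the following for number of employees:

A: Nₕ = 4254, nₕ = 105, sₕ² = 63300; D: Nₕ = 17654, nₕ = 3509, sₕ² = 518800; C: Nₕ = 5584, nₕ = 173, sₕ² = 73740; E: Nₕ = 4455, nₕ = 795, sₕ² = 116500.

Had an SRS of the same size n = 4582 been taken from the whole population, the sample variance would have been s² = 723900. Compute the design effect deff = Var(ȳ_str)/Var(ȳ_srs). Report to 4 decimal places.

Var(ȳ_str) = Σ Wₕ²(1−fₕ)sₕ²/nₕ with Wₕ = Nₕ/31947:
  A: (4254/31947)²·(1−105/4254)·63300/105 = 10.425459
  D: (17654/31947)²·(1−3509/17654)·518800/3509 = 36.174498
  C: (5584/31947)²·(1−173/5584)·73740/173 = 12.618851
  E: (4455/31947)²·(1−795/4455)·116500/795 = 2.3411402
  → Var(ȳ_str) = 61.559948.
Var(ȳ_srs) = (1 − 4582/31947)·723900/4582 = 135.32837.
deff = 61.559948 / 135.32837 = 0.4549.

0.4549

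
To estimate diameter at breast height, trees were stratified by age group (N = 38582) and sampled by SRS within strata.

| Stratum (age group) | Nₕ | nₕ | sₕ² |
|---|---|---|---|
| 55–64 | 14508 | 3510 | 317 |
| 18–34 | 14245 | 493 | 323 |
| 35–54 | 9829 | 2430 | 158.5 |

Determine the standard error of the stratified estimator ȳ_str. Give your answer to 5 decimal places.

0.31478

Var(ȳ_str) = Σₕ Wₕ²(1 − fₕ)sₕ²/nₕ with Wₕ = Nₕ/N, N = 38582.
55–64: Wₕ = 0.37603027; term = 0.37603027²·(1 − 0.24193548)·317/3510 = 0.009680637.
18–34: Wₕ = 0.36921362; term = 0.36921362²·(1 − 0.03460863)·323/493 = 0.086221276.
35–54: Wₕ = 0.25475610; term = 0.25475610²·(1 − 0.24722759)·158.5/2430 = 0.0031866611.
Sum = 0.099088574.
SE = √(0.099088574) = 0.31478.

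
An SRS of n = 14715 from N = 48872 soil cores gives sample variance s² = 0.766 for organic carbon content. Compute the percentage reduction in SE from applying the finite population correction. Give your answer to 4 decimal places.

16.3993

f = n/N = 14715/48872 = 0.30109265.
SE_no-fpc = √(s²/n) = 0.0072149654; SE_fpc = √((1−f)s²/n) = 0.00603176.
Ratio = √(1−f) = 0.83600679. Reduction = 100·(1 − 0.83600679) = 16.3993%.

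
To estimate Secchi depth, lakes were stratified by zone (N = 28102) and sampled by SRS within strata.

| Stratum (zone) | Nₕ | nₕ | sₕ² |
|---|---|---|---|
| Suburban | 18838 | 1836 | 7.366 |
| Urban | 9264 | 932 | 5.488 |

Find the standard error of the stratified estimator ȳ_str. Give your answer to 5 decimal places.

0.04693

Var(ȳ_str) = Σₕ Wₕ²(1 − fₕ)sₕ²/nₕ with Wₕ = Nₕ/N, N = 28102.
Suburban: Wₕ = 0.67034375; term = 0.67034375²·(1 − 0.09746258)·7.366/1836 = 0.0016271193.
Urban: Wₕ = 0.32965625; term = 0.32965625²·(1 − 0.10060449)·5.488/932 = 5.7553473 × 10^-4.
Sum = 0.002202654.
SE = √(0.002202654) = 0.04693.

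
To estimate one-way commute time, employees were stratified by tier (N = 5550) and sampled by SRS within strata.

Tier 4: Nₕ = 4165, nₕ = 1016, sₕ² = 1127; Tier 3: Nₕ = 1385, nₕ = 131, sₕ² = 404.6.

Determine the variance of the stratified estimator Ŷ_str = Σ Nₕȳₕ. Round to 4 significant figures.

1.991 × 10^7

Var(Ŷ_str) = Σₕ Nₕ²(1 − fₕ)sₕ²/nₕ.
Tier 4: 4165²·(1 − 1016/4165)·1127/1016 = 1.4548488 × 10^7.
Tier 3: 1385²·(1 − 131/1385)·404.6/131 = 5.3641621 × 10^6.
Sum = 1.991265 × 10^7.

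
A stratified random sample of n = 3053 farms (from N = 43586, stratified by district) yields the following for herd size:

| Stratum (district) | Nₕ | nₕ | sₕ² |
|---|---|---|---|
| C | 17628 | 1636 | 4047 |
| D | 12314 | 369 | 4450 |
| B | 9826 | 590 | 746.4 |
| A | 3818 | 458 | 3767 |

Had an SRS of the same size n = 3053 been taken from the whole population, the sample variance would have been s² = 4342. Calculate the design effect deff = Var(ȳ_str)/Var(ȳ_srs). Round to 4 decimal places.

Var(ȳ_str) = Σ Wₕ²(1−fₕ)sₕ²/nₕ with Wₕ = Nₕ/43586:
  C: (17628/43586)²·(1−1636/17628)·4047/1636 = 0.36708082
  D: (12314/43586)²·(1−369/12314)·4450/369 = 0.93373775
  B: (9826/43586)²·(1−590/9826)·746.4/590 = 0.060434687
  A: (3818/43586)²·(1−458/3818)·3767/458 = 0.055540696
  → Var(ȳ_str) = 1.416794.
Var(ȳ_srs) = (1 − 3053/43586)·4342/3053 = 1.3225885.
deff = 1.416794 / 1.3225885 = 1.0712.

1.0712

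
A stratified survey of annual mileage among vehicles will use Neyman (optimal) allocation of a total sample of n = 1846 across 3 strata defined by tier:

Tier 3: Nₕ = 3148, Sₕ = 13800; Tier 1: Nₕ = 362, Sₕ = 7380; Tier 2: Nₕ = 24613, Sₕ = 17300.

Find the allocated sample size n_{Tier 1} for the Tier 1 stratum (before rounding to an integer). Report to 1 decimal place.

10.5

Neyman allocation: nₕ = n·NₕSₕ / Σⱼ NⱼSⱼ.
Σ NⱼSⱼ = 3148·13800 + 362·7380 + 24613·17300 = 4.7191886 × 10^8.
n_{Tier 1} = 1846·362·7380 / (4.7191886 × 10^8) = 10.5.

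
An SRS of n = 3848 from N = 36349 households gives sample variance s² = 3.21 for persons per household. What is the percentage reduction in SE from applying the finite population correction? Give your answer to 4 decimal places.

f = n/N = 3848/36349 = 0.10586261.
SE_no-fpc = √(s²/n) = 0.028882513; SE_fpc = √((1−f)s²/n) = 0.027310969.
Ratio = √(1−f) = 0.94558838. Reduction = 100·(1 − 0.94558838) = 5.4412%.

5.4412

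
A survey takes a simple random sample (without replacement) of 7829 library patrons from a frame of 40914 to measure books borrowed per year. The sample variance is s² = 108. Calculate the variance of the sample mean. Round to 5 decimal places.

0.01116

Under SRS without replacement, Var(ȳ) = (1 − f)·s²/n with f = n/N = 7829/40914 = 0.19135259.
Var(ȳ) = (1 − 0.19135259)·108/7829 = 0.80864741·0.013794865 = 0.011155182.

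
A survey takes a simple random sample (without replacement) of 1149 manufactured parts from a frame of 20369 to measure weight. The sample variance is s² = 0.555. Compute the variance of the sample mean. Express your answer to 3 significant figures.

4.56 × 10^-4

Under SRS without replacement, Var(ȳ) = (1 − f)·s²/n with f = n/N = 1149/20369 = 0.05640925.
Var(ȳ) = (1 − 0.05640925)·0.555/1149 = 0.94359075·4.8302872 × 10^-4 = 4.5578143 × 10^-4.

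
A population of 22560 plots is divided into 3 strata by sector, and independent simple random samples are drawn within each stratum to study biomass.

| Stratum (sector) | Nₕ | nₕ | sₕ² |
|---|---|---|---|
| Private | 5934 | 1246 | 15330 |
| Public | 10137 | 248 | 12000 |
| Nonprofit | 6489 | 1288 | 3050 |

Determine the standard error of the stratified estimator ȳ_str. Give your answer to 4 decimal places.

3.2187

Var(ȳ_str) = Σₕ Wₕ²(1 − fₕ)sₕ²/nₕ with Wₕ = Nₕ/N, N = 22560.
Private: Wₕ = 0.26303191; term = 0.26303191²·(1 − 0.20997641)·15330/1246 = 0.67248262.
Public: Wₕ = 0.44933511; term = 0.44933511²·(1 − 0.02446483)·12000/248 = 9.5304454.
Nonprofit: Wₕ = 0.28763298; term = 0.28763298²·(1 − 0.19848975)·3050/1288 = 0.15702558.
Sum = 10.359954.
SE = √(10.359954) = 3.2187.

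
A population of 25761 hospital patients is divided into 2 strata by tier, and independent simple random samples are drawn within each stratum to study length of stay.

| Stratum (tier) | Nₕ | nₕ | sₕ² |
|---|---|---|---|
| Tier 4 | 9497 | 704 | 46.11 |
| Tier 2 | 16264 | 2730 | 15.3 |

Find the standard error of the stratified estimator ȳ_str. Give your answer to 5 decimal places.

Var(ȳ_str) = Σₕ Wₕ²(1 − fₕ)sₕ²/nₕ with Wₕ = Nₕ/N, N = 25761.
Tier 4: Wₕ = 0.36865805; term = 0.36865805²·(1 − 0.07412867)·46.11/704 = 0.0082417709.
Tier 2: Wₕ = 0.63134195; term = 0.63134195²·(1 − 0.16785539)·15.3/2730 = 0.0018589037.
Sum = 0.010100675.
SE = √(0.010100675) = 0.10050.

0.10050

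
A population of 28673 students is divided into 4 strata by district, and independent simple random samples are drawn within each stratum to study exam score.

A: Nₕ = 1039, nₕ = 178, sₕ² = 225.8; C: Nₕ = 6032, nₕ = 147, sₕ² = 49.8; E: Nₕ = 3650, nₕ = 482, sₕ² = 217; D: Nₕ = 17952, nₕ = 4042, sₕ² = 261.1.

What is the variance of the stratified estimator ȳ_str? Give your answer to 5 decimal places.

Var(ȳ_str) = Σₕ Wₕ²(1 − fₕ)sₕ²/nₕ with Wₕ = Nₕ/N, N = 28673.
A: Wₕ = 0.03623618; term = 0.03623618²·(1 − 0.17131858)·225.8/178 = 0.0013803091.
C: Wₕ = 0.21037213; term = 0.21037213²·(1 − 0.02437003)·49.8/147 = 0.014627616.
E: Wₕ = 0.12729746; term = 0.12729746²·(1 − 0.13205479)·217/482 = 0.0063320519.
D: Wₕ = 0.62609423; term = 0.62609423²·(1 − 0.22515597)·261.1/4042 = 0.019620238.
Sum = 0.041960215.

0.04196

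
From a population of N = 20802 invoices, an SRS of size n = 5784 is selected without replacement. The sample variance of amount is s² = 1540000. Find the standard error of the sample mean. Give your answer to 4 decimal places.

13.8644

Under SRS without replacement, Var(ȳ) = (1 − f)·s²/n with f = n/N = 5784/20802 = 0.27805019.
Var(ȳ) = (1 − 0.27805019)·1540000/5784 = 0.72194981·266.25173 = 192.22039.
SE(ȳ) = √(192.22039) = 13.8644.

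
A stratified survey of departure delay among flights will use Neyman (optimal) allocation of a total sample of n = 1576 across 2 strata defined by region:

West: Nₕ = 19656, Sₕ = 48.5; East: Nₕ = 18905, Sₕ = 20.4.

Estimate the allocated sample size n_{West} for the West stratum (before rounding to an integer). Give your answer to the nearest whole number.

1122

Neyman allocation: nₕ = n·NₕSₕ / Σⱼ NⱼSⱼ.
Σ NⱼSⱼ = 19656·48.5 + 18905·20.4 = 1.338978 × 10^6.
n_{West} = 1576·19656·48.5 / (1.338978 × 10^6) = 1122.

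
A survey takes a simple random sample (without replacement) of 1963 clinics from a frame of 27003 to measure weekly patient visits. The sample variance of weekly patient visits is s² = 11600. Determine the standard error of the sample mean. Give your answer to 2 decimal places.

2.34

Under SRS without replacement, Var(ȳ) = (1 − f)·s²/n with f = n/N = 1963/27003 = 0.07269563.
Var(ȳ) = (1 − 0.07269563)·11600/1963 = 0.92730437·5.9093225 = 5.4797406.
SE(ȳ) = √(5.4797406) = 2.34.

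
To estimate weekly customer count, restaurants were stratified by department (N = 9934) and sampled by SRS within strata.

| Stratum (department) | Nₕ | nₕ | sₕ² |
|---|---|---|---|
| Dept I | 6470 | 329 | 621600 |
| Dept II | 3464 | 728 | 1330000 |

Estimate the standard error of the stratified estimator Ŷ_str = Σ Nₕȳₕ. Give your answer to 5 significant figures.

303950

Var(Ŷ_str) = Σₕ Nₕ²(1 − fₕ)sₕ²/nₕ.
Dept I: 6470²·(1 − 329/6470)·621600/329 = 7.5068629 × 10^10.
Dept II: 3464²·(1 − 728/3464)·1330000/728 = 1.7314671 × 10^10.
Sum = 9.23833 × 10^10.
SE = √(9.23833 × 10^10) = 303950.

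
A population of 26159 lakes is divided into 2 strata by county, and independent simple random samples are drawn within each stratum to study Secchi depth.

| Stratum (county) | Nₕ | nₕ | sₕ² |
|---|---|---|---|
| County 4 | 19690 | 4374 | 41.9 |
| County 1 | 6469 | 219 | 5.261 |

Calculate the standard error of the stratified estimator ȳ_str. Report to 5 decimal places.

0.07511

Var(ȳ_str) = Σₕ Wₕ²(1 − fₕ)sₕ²/nₕ with Wₕ = Nₕ/N, N = 26159.
County 4: Wₕ = 0.75270461; term = 0.75270461²·(1 − 0.22214322)·41.9/4374 = 0.0042216677.
County 1: Wₕ = 0.24729539; term = 0.24729539²·(1 − 0.03385376)·5.261/219 = 0.0014193813.
Sum = 0.005641049.
SE = √(0.005641049) = 0.07511.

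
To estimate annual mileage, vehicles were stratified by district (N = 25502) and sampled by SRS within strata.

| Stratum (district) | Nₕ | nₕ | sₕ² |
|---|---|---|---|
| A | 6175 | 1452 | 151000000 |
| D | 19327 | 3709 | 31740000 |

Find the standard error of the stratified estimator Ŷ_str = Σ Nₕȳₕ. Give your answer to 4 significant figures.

2.370 × 10^6

Var(Ŷ_str) = Σₕ Nₕ²(1 − fₕ)sₕ²/nₕ.
A: 6175²·(1 − 1452/6175)·151000000/1452 = 3.0329499 × 10^12.
D: 19327²·(1 − 3709/19327)·31740000/3709 = 2.5830925 × 10^12.
Sum = 5.6160424 × 10^12.
SE = √(5.6160424 × 10^12) = 2.370 × 10^6.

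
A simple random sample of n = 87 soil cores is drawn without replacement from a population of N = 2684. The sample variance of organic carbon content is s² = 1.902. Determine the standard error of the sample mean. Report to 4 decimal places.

0.1454

Under SRS without replacement, Var(ȳ) = (1 − f)·s²/n with f = n/N = 87/2684 = 0.03241431.
Var(ȳ) = (1 − 0.03241431)·1.902/87 = 0.96758569·0.021862069 = 0.021153425.
SE(ȳ) = √(0.021153425) = 0.1454.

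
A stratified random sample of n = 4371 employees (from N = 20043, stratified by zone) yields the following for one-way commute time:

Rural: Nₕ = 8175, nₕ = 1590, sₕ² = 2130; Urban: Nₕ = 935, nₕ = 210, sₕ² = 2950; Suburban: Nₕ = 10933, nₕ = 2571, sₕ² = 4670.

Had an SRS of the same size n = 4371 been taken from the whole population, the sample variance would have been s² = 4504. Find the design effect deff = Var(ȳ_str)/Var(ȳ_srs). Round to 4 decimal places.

Var(ȳ_str) = Σ Wₕ²(1−fₕ)sₕ²/nₕ with Wₕ = Nₕ/20043:
  Rural: (8175/20043)²·(1−1590/8175)·2130/1590 = 0.17951493
  Urban: (935/20043)²·(1−210/935)·2950/210 = 0.023704286
  Suburban: (10933/20043)²·(1−2571/10933)·4670/2571 = 0.41336991
  → Var(ȳ_str) = 0.61658913.
Var(ȳ_srs) = (1 − 4371/20043)·4504/4371 = 0.80571096.
deff = 0.61658913 / 0.80571096 = 0.7653.

0.7653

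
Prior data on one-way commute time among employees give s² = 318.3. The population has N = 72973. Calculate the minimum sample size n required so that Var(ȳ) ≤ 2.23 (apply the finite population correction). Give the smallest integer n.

143

Without fpc, n₀ = s²/D = 318.3/2.23 = 142.7354.
With fpc, (1 − n/N)·s²/n ≤ D requires n ≥ n₀/(1 + n₀/N) = 142.7354/(1 + 142.7354/72973) = 142.4568.
Rounding up, n = 143.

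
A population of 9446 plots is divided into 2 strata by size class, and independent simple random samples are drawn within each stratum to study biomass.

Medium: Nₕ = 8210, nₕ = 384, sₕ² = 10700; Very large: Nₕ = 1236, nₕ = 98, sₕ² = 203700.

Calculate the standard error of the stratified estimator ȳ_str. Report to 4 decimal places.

7.2685

Var(ȳ_str) = Σₕ Wₕ²(1 − fₕ)sₕ²/nₕ with Wₕ = Nₕ/N, N = 9446.
Medium: Wₕ = 0.86915096; term = 0.86915096²·(1 − 0.04677223)·10700/384 = 20.065023.
Very large: Wₕ = 0.13084904; term = 0.13084904²·(1 − 0.07928803)·203700/98 = 32.766481.
Sum = 52.831504.
SE = √(52.831504) = 7.2685.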